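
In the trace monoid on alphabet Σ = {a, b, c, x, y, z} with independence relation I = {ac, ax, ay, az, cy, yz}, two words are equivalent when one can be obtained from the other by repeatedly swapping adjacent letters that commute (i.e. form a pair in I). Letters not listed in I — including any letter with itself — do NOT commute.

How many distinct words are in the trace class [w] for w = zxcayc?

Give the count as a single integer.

18

0(z) covers ∅
1(x) covers 0:z
2(c) covers 1:x
3(a) covers ∅
4(y) covers 1:x
5(c) covers 2:c
floor of heap: 0:z, 3:a
completions by unplaced set U, small U first (add the entries for U minus each lowest piece of U):
  |U|=1: {3}:1  {4}:1  {5}:1
  |U|=2: {2,5}:1  {3,4}:2  {3,5}:2  {4,5}:2
  |U|=3: {2,3,5}:3  {2,4,5}:3  {3,4,5}:6
  |U|=4: {1,2,4,5}:3  {2,3,4,5}:12
  start at 0(z): 15
  start at 3(a): 3
sum over floor = 18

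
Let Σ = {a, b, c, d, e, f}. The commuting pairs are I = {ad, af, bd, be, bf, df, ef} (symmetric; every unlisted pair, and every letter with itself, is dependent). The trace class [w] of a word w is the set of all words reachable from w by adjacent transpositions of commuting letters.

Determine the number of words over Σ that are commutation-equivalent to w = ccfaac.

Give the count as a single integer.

3

0(c) covers ∅
1(c) covers 0:c
2(f) covers 1:c
3(a) covers 1:c
4(a) covers 3:a
5(c) covers 2:f, 4:a
floor of heap: 0:c
completions by unplaced set U, small U first (add the entries for U minus each lowest piece of U):
  |U|=1: {5}:1
  |U|=2: {2,5}:1  {4,5}:1
  |U|=3: {2,4,5}:2  {3,4,5}:1
  |U|=4: {2,3,4,5}:3
  start at 0(c): 3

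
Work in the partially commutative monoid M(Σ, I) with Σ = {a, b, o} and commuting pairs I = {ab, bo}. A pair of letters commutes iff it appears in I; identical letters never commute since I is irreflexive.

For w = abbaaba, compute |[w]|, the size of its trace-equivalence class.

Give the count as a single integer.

#0=a has no predecessor
#1=b has no predecessor
#2=b depends on [1:b]
#3=a depends on [0:a]
#4=a depends on [3:a]
#5=b depends on [2:b]
#6=a depends on [4:a]
sources: [0:a, 1:b]
N(rest) = Σ N(rest − s) over sources s of rest; N(one piece) = 1:
  size 1 → [5]=1  [6]=1
  size 2 → [2,5]=1  [4,6]=1  [5,6]=2
  size 3 → [1,2,5]=1  [2,5,6]=3  [3,4,6]=1  [4,5,6]=3
  size 4 → [0,3,4,6]=1  [1,2,5,6]=4  [2,4,5,6]=6  [3,4,5,6]=4
  size 5 → [0,3,4,5,6]=5  [1,2,4,5,6]=10  [2,3,4,5,6]=10
  first=0(a) contributes 20
  first=1(b) contributes 15
|[w]| = 35

35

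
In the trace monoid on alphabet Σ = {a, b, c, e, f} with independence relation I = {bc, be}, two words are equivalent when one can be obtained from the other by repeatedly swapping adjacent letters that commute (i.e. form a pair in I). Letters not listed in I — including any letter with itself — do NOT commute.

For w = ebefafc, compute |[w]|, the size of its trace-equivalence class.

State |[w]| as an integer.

0(e) covers ∅
1(b) covers ∅
2(e) covers 0:e
3(f) covers 1:b, 2:e
4(a) covers 3:f
5(f) covers 4:a
6(c) covers 5:f
floor of heap: 0:e, 1:b
completions by unplaced set U, small U first (add the entries for U minus each lowest piece of U):
  |U|=1: {6}:1
  |U|=2: {5,6}:1
  |U|=3: {4,5,6}:1
  |U|=4: {3,4,5,6}:1
  |U|=5: {1,3,4,5,6}:1  {2,3,4,5,6}:1
  start at 0(e): 2
  start at 1(b): 1
sum over floor = 3

3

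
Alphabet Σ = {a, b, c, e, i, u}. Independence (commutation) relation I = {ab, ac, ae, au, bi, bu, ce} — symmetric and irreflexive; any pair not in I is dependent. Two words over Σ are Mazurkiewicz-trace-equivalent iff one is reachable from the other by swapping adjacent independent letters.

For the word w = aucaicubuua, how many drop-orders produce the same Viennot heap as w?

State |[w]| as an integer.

0(a) covers ∅
1(u) covers ∅
2(c) covers 1:u
3(a) covers 0:a
4(i) covers 2:c, 3:a
5(c) covers 4:i
6(u) covers 5:c
7(b) covers 5:c
8(u) covers 6:u
9(u) covers 8:u
10(a) covers 4:i
floor of heap: 0:a, 1:u
completions by unplaced set U, small U first (add the entries for U minus each lowest piece of U):
  |U|=1: {7}:1  {9}:1  {10}:1
  |U|=2: {7,9}:2  {7,10}:2  {8,9}:1  {9,10}:2
  |U|=3: {6,8,9}:1  {7,8,9}:3  {7,9,10}:6  {8,9,10}:3
  |U|=4: {6,7,8,9}:4  {6,8,9,10}:4  {7,8,9,10}:12
  |U|=5: {5,6,7,8,9}:4  {6,7,8,9,10}:20
  |U|=6: {5,6,7,8,9,10}:24
  |U|=7: {4,5,6,7,8,9,10}:24
  |U|=8: {2,4,5,6,7,8,9,10}:24  {3,4,5,6,7,8,9,10}:24
  |U|=9: {0,3,4,5,6,7,8,9,10}:24  {1,2,4,5,6,7,8,9,10}:24  {2,3,4,5,6,7,8,9,10}:48
  start at 0(a): 72
  start at 1(u): 72
sum over floor = 144

144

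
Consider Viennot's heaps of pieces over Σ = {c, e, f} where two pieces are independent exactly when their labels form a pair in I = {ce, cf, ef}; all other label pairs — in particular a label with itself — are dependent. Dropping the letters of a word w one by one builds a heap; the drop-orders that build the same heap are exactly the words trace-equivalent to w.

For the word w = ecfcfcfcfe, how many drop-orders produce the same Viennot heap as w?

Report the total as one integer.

3150

0(e) covers ∅
1(c) covers ∅
2(f) covers ∅
3(c) covers 1:c
4(f) covers 2:f
5(c) covers 3:c
6(f) covers 4:f
7(c) covers 5:c
8(f) covers 6:f
9(e) covers 0:e
floor of heap: 0:e, 1:c, 2:f
completions by unplaced set U, small U first (add the entries for U minus each lowest piece of U):
  |U|=1: {7}:1  {8}:1  {9}:1
  |U|=2: {0,9}:1  {5,7}:1  {6,8}:1  {7,8}:2  {7,9}:2  {8,9}:2
  |U|=3: {0,7,9}:3  {0,8,9}:3  {3,5,7}:1  {4,6,8}:1  {5,7,8}:3  {5,7,9}:3  {6,7,8}:3  {6,8,9}:3  {7,8,9}:6
  |U|=4: {0,5,7,9}:6  {0,6,8,9}:6  {0,7,8,9}:12  {1,3,5,7}:1  {2,4,6,8}:1  {3,5,7,8}:4  {3,5,7,9}:4  {4,6,7,8}:4  {4,6,8,9}:4  {5,6,7,8}:6  {5,7,8,9}:12  {6,7,8,9}:12
  |U|=5: {0,3,5,7,9}:10  {0,4,6,8,9}:10  {0,5,7,8,9}:30  {0,6,7,8,9}:30  {1,3,5,7,8}:5  {1,3,5,7,9}:5  {2,4,6,7,8}:5  {2,4,6,8,9}:5  {3,5,6,7,8}:10  {3,5,7,8,9}:20  {4,5,6,7,8}:10  {4,6,7,8,9}:20  {5,6,7,8,9}:30
  |U|=6: {0,1,3,5,7,9}:15  {0,2,4,6,8,9}:15  {0,3,5,7,8,9}:60  {0,4,6,7,8,9}:60  {0,5,6,7,8,9}:90  {1,3,5,6,7,8}:15  {1,3,5,7,8,9}:30  {2,4,5,6,7,8}:15  {2,4,6,7,8,9}:30  {3,4,5,6,7,8}:20  {3,5,6,7,8,9}:60  {4,5,6,7,8,9}:60
  |U|=7: {0,1,3,5,7,8,9}:105  {0,2,4,6,7,8,9}:105  {0,3,5,6,7,8,9}:210  {0,4,5,6,7,8,9}:210  {1,3,4,5,6,7,8}:35  {1,3,5,6,7,8,9}:105  {2,3,4,5,6,7,8}:35  {2,4,5,6,7,8,9}:105  {3,4,5,6,7,8,9}:140
  |U|=8: {0,1,3,5,6,7,8,9}:420  {0,2,4,5,6,7,8,9}:420  {0,3,4,5,6,7,8,9}:560  {1,2,3,4,5,6,7,8}:70  {1,3,4,5,6,7,8,9}:280  {2,3,4,5,6,7,8,9}:280
  start at 0(e): 630
  start at 1(c): 1260
  start at 2(f): 1260
sum over floor = 3150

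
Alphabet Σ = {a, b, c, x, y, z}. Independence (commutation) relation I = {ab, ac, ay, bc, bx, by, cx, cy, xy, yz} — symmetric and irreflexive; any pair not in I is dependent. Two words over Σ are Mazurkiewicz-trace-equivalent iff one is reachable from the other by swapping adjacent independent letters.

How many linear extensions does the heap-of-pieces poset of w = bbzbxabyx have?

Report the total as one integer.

90

drop 0:b onto floor
drop 1:b onto {0:b}
drop 2:z onto {1:b}
drop 3:b onto {2:z}
drop 4:x onto {2:z}
drop 5:a onto {4:x}
drop 6:b onto {3:b}
drop 7:y onto floor
drop 8:x onto {5:a}
ground layer = {0:b, 7:y}
drop-orders for the pieces not yet dropped (sum over which currently-grounded one goes next):
  1 to go: {6} 1  {7} 1  {8} 1
  2 to go: {3,6} 1  {5,8} 1  {6,7} 2  {6,8} 2  {7,8} 2
  3 to go: {3,6,7} 3  {3,6,8} 3  {4,5,8} 1  {5,6,8} 3  {5,7,8} 3  {6,7,8} 6
  4 to go: {3,5,6,8} 6  {3,6,7,8} 12  {4,5,6,8} 4  {4,5,7,8} 4  {5,6,7,8} 12
  5 to go: {3,4,5,6,8} 10  {3,5,6,7,8} 30  {4,5,6,7,8} 20
  6 to go: {2,3,4,5,6,8} 10  {3,4,5,6,7,8} 60
  7 to go: {1,2,3,4,5,6,8} 10  {2,3,4,5,6,7,8} 70
  if 0:b drops first: 80 orders
  if 7:y drops first: 10 orders
heap linearizations: 90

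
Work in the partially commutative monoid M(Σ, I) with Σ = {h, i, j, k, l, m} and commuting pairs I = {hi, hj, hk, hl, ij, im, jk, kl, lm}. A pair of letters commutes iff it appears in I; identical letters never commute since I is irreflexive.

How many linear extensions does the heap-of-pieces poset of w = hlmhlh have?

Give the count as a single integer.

15

piece 0:h — minimal
piece 1:l — minimal
piece 2:m rests on {0:h}
piece 3:h rests on {2:m}
piece 4:l rests on {1:l}
piece 5:h rests on {3:h}
minimal pieces: {0:h, 1:l}
ways to finish when only these pieces remain (= sum over removing one remaining piece with nothing left below it):
  1 left: {4}→1  {5}→1
  2 left: {1,4}→1  {3,5}→1  {4,5}→2
  3 left: {1,4,5}→3  {2,3,5}→1  {3,4,5}→3
  4 left: {0,2,3,5}→1  {1,3,4,5}→6  {2,3,4,5}→4
  placing 0:h first → 10 extensions
  placing 1:l first → 5 extensions
total linear extensions = 15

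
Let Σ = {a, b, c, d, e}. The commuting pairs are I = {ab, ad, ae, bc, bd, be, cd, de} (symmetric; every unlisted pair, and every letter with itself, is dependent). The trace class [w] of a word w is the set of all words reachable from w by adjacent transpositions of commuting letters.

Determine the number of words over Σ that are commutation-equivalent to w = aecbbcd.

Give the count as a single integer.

210

piece 0:a — minimal
piece 1:e — minimal
piece 2:c rests on {0:a, 1:e}
piece 3:b — minimal
piece 4:b rests on {3:b}
piece 5:c rests on {2:c}
piece 6:d — minimal
minimal pieces: {0:a, 1:e, 3:b, 6:d}
ways to finish when only these pieces remain (= sum over removing one remaining piece with nothing left below it):
  1 left: {4}→1  {5}→1  {6}→1
  2 left: {2,5}→1  {3,4}→1  {4,5}→2  {4,6}→2  {5,6}→2
  3 left: {0,2,5}→1  {1,2,5}→1  {2,4,5}→3  {2,5,6}→3  {3,4,5}→3  {3,4,6}→3  {4,5,6}→6
  4 left: {0,1,2,5}→2  {0,2,4,5}→4  {0,2,5,6}→4  {1,2,4,5}→4  {1,2,5,6}→4  {2,3,4,5}→6  {2,4,5,6}→12  {3,4,5,6}→12
  5 left: {0,1,2,4,5}→10  {0,1,2,5,6}→10  {0,2,3,4,5}→10  {0,2,4,5,6}→20  {1,2,3,4,5}→10  {1,2,4,5,6}→20  {2,3,4,5,6}→30
  placing 0:a first → 60 extensions
  placing 1:e first → 60 extensions
  placing 3:b first → 60 extensions
  placing 6:d first → 30 extensions
total linear extensions = 210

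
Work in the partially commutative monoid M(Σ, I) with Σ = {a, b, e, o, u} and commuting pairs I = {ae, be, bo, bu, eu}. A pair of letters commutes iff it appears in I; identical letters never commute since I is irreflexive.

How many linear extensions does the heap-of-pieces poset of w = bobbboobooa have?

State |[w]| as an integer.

252

drop 0:b onto floor
drop 1:o onto floor
drop 2:b onto {0:b}
drop 3:b onto {2:b}
drop 4:b onto {3:b}
drop 5:o onto {1:o}
drop 6:o onto {5:o}
drop 7:b onto {4:b}
drop 8:o onto {6:o}
drop 9:o onto {8:o}
drop 10:a onto {7:b, 9:o}
ground layer = {0:b, 1:o}
drop-orders for the pieces not yet dropped (sum over which currently-grounded one goes next):
  1 to go: {10} 1
  2 to go: {7,10} 1  {9,10} 1
  3 to go: {4,7,10} 1  {7,9,10} 2  {8,9,10} 1
  4 to go: {3,4,7,10} 1  {4,7,9,10} 3  {6,8,9,10} 1  {7,8,9,10} 3
  5 to go: {2,3,4,7,10} 1  {3,4,7,9,10} 4  {4,7,8,9,10} 6  {5,6,8,9,10} 1  {6,7,8,9,10} 4
  6 to go: {0,2,3,4,7,10} 1  {1,5,6,8,9,10} 1  {2,3,4,7,9,10} 5  {3,4,7,8,9,10} 10  {4,6,7,8,9,10} 10  {5,6,7,8,9,10} 5
  7 to go: {0,2,3,4,7,9,10} 6  {1,5,6,7,8,9,10} 6  {2,3,4,7,8,9,10} 15  {3,4,6,7,8,9,10} 20  {4,5,6,7,8,9,10} 15
  8 to go: {0,2,3,4,7,8,9,10} 21  {1,4,5,6,7,8,9,10} 21  {2,3,4,6,7,8,9,10} 35  {3,4,5,6,7,8,9,10} 35
  9 to go: {0,2,3,4,6,7,8,9,10} 56  {1,3,4,5,6,7,8,9,10} 56  {2,3,4,5,6,7,8,9,10} 70
  if 0:b drops first: 126 orders
  if 1:o drops first: 126 orders
heap linearizations: 252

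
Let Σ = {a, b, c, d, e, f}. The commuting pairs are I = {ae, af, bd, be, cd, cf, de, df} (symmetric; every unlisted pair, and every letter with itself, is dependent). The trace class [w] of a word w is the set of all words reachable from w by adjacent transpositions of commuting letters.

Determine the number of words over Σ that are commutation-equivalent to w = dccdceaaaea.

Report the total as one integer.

piece 0:d — minimal
piece 1:c — minimal
piece 2:c rests on {1:c}
piece 3:d rests on {0:d}
piece 4:c rests on {2:c}
piece 5:e rests on {4:c}
piece 6:a rests on {3:d, 4:c}
piece 7:a rests on {6:a}
piece 8:a rests on {7:a}
piece 9:e rests on {5:e}
piece 10:a rests on {8:a}
minimal pieces: {0:d, 1:c}
ways to finish when only these pieces remain (= sum over removing one remaining piece with nothing left below it):
  1 left: {9}→1  {10}→1
  2 left: {5,9}→1  {8,10}→1  {9,10}→2
  3 left: {5,9,10}→3  {7,8,10}→1  {8,9,10}→3
  4 left: {5,8,9,10}→6  {6,7,8,10}→1  {7,8,9,10}→4
  5 left: {3,6,7,8,10}→1  {5,7,8,9,10}→10  {6,7,8,9,10}→5
  6 left: {0,3,6,7,8,10}→1  {3,6,7,8,9,10}→6  {5,6,7,8,9,10}→15
  7 left: {0,3,6,7,8,9,10}→7  {3,5,6,7,8,9,10}→21  {4,5,6,7,8,9,10}→15
  8 left: {0,3,5,6,7,8,9,10}→28  {2,4,5,6,7,8,9,10}→15  {3,4,5,6,7,8,9,10}→36
  9 left: {0,3,4,5,6,7,8,9,10}→64  {1,2,4,5,6,7,8,9,10}→15  {2,3,4,5,6,7,8,9,10}→51
  placing 0:d first → 66 extensions
  placing 1:c first → 115 extensions
total linear extensions = 181

181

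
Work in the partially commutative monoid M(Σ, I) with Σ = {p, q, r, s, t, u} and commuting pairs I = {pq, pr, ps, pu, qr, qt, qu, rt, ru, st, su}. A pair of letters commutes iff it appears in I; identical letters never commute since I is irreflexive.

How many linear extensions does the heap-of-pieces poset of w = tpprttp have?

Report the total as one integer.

7

0(t) covers ∅
1(p) covers 0:t
2(p) covers 1:p
3(r) covers ∅
4(t) covers 2:p
5(t) covers 4:t
6(p) covers 5:t
floor of heap: 0:t, 3:r
completions by unplaced set U, small U first (add the entries for U minus each lowest piece of U):
  |U|=1: {3}:1  {6}:1
  |U|=2: {3,6}:2  {5,6}:1
  |U|=3: {3,5,6}:3  {4,5,6}:1
  |U|=4: {2,4,5,6}:1  {3,4,5,6}:4
  |U|=5: {1,2,4,5,6}:1  {2,3,4,5,6}:5
  start at 0(t): 6
  start at 3(r): 1
sum over floor = 7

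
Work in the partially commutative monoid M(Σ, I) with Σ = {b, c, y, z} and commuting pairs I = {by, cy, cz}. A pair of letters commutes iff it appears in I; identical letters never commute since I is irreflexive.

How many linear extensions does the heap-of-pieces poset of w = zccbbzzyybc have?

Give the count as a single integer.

18

piece 0:z — minimal
piece 1:c — minimal
piece 2:c rests on {1:c}
piece 3:b rests on {0:z, 2:c}
piece 4:b rests on {3:b}
piece 5:z rests on {4:b}
piece 6:z rests on {5:z}
piece 7:y rests on {6:z}
piece 8:y rests on {7:y}
piece 9:b rests on {6:z}
piece 10:c rests on {9:b}
minimal pieces: {0:z, 1:c}
ways to finish when only these pieces remain (= sum over removing one remaining piece with nothing left below it):
  1 left: {8}→1  {10}→1
  2 left: {7,8}→1  {8,10}→2  {9,10}→1
  3 left: {7,8,10}→3  {8,9,10}→3
  4 left: {7,8,9,10}→6
  5 left: {6,7,8,9,10}→6
  6 left: {5,6,7,8,9,10}→6
  7 left: {4,5,6,7,8,9,10}→6
  8 left: {3,4,5,6,7,8,9,10}→6
  9 left: {0,3,4,5,6,7,8,9,10}→6  {2,3,4,5,6,7,8,9,10}→6
  placing 0:z first → 6 extensions
  placing 1:c first → 12 extensions
total linear extensions = 18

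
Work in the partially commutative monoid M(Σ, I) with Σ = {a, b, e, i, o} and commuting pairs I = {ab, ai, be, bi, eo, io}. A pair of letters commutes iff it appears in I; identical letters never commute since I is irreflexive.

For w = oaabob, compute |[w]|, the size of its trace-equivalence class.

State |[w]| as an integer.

0(o) covers ∅
1(a) covers 0:o
2(a) covers 1:a
3(b) covers 0:o
4(o) covers 2:a, 3:b
5(b) covers 4:o
floor of heap: 0:o
completions by unplaced set U, small U first (add the entries for U minus each lowest piece of U):
  |U|=1: {5}:1
  |U|=2: {4,5}:1
  |U|=3: {2,4,5}:1  {3,4,5}:1
  |U|=4: {1,2,4,5}:1  {2,3,4,5}:2
  start at 0(o): 3

3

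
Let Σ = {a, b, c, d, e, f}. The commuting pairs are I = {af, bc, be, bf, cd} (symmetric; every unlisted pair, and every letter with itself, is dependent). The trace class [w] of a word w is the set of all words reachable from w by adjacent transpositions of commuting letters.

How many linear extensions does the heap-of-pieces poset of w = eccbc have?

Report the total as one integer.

5

piece 0:e — minimal
piece 1:c rests on {0:e}
piece 2:c rests on {1:c}
piece 3:b — minimal
piece 4:c rests on {2:c}
minimal pieces: {0:e, 3:b}
ways to finish when only these pieces remain (= sum over removing one remaining piece with nothing left below it):
  1 left: {3}→1  {4}→1
  2 left: {2,4}→1  {3,4}→2
  3 left: {1,2,4}→1  {2,3,4}→3
  placing 0:e first → 4 extensions
  placing 3:b first → 1 extensions
total linear extensions = 5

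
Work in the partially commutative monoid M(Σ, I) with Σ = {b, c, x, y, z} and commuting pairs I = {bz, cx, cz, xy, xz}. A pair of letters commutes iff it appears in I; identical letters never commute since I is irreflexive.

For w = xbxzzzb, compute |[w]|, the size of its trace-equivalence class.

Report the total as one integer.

piece 0:x — minimal
piece 1:b rests on {0:x}
piece 2:x rests on {1:b}
piece 3:z — minimal
piece 4:z rests on {3:z}
piece 5:z rests on {4:z}
piece 6:b rests on {2:x}
minimal pieces: {0:x, 3:z}
ways to finish when only these pieces remain (= sum over removing one remaining piece with nothing left below it):
  1 left: {5}→1  {6}→1
  2 left: {2,6}→1  {4,5}→1  {5,6}→2
  3 left: {1,2,6}→1  {2,5,6}→3  {3,4,5}→1  {4,5,6}→3
  4 left: {0,1,2,6}→1  {1,2,5,6}→4  {2,4,5,6}→6  {3,4,5,6}→4
  5 left: {0,1,2,5,6}→5  {1,2,4,5,6}→10  {2,3,4,5,6}→10
  placing 0:x first → 20 extensions
  placing 3:z first → 15 extensions
total linear extensions = 35

35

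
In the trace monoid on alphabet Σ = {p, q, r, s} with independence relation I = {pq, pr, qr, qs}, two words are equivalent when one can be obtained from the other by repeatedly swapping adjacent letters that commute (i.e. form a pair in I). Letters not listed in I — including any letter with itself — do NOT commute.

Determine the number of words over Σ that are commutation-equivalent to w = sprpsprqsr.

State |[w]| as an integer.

60

drop 0:s onto floor
drop 1:p onto {0:s}
drop 2:r onto {0:s}
drop 3:p onto {1:p}
drop 4:s onto {2:r, 3:p}
drop 5:p onto {4:s}
drop 6:r onto {4:s}
drop 7:q onto floor
drop 8:s onto {5:p, 6:r}
drop 9:r onto {8:s}
ground layer = {0:s, 7:q}
drop-orders for the pieces not yet dropped (sum over which currently-grounded one goes next):
  1 to go: {7} 1  {9} 1
  2 to go: {7,9} 2  {8,9} 1
  3 to go: {5,8,9} 1  {6,8,9} 1  {7,8,9} 3
  4 to go: {5,6,8,9} 2  {5,7,8,9} 4  {6,7,8,9} 4
  5 to go: {4,5,6,8,9} 2  {5,6,7,8,9} 10
  6 to go: {2,4,5,6,8,9} 2  {3,4,5,6,8,9} 2  {4,5,6,7,8,9} 12
  7 to go: {1,3,4,5,6,8,9} 2  {2,3,4,5,6,8,9} 4  {2,4,5,6,7,8,9} 14  {3,4,5,6,7,8,9} 14
  8 to go: {1,2,3,4,5,6,8,9} 6  {1,3,4,5,6,7,8,9} 16  {2,3,4,5,6,7,8,9} 32
  if 0:s drops first: 54 orders
  if 7:q drops first: 6 orders
heap linearizations: 60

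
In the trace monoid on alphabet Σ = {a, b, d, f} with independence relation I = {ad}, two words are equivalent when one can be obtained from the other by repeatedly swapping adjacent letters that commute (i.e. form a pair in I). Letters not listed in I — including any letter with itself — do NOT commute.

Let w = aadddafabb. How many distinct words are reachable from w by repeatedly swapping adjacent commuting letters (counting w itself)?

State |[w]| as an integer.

20

0(a) covers ∅
1(a) covers 0:a
2(d) covers ∅
3(d) covers 2:d
4(d) covers 3:d
5(a) covers 1:a
6(f) covers 4:d, 5:a
7(a) covers 6:f
8(b) covers 7:a
9(b) covers 8:b
floor of heap: 0:a, 2:d
completions by unplaced set U, small U first (add the entries for U minus each lowest piece of U):
  |U|=1: {9}:1
  |U|=2: {8,9}:1
  |U|=3: {7,8,9}:1
  |U|=4: {6,7,8,9}:1
  |U|=5: {4,6,7,8,9}:1  {5,6,7,8,9}:1
  |U|=6: {1,5,6,7,8,9}:1  {3,4,6,7,8,9}:1  {4,5,6,7,8,9}:2
  |U|=7: {0,1,5,6,7,8,9}:1  {1,4,5,6,7,8,9}:3  {2,3,4,6,7,8,9}:1  {3,4,5,6,7,8,9}:3
  |U|=8: {0,1,4,5,6,7,8,9}:4  {1,3,4,5,6,7,8,9}:6  {2,3,4,5,6,7,8,9}:4
  start at 0(a): 10
  start at 2(d): 10
sum over floor = 20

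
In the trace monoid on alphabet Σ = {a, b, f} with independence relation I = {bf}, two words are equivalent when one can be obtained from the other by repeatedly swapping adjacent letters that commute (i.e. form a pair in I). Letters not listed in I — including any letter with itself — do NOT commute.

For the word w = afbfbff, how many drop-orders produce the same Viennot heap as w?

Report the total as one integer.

15

0(a) covers ∅
1(f) covers 0:a
2(b) covers 0:a
3(f) covers 1:f
4(b) covers 2:b
5(f) covers 3:f
6(f) covers 5:f
floor of heap: 0:a
completions by unplaced set U, small U first (add the entries for U minus each lowest piece of U):
  |U|=1: {4}:1  {6}:1
  |U|=2: {2,4}:1  {4,6}:2  {5,6}:1
  |U|=3: {2,4,6}:3  {3,5,6}:1  {4,5,6}:3
  |U|=4: {1,3,5,6}:1  {2,4,5,6}:6  {3,4,5,6}:4
  |U|=5: {1,3,4,5,6}:5  {2,3,4,5,6}:10
  start at 0(a): 15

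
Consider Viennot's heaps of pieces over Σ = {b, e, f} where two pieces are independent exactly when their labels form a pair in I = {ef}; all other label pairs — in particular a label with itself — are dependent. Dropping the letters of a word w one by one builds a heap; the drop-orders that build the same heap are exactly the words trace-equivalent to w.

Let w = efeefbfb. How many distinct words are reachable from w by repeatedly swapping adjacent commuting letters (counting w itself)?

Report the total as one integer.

10

drop 0:e onto floor
drop 1:f onto floor
drop 2:e onto {0:e}
drop 3:e onto {2:e}
drop 4:f onto {1:f}
drop 5:b onto {3:e, 4:f}
drop 6:f onto {5:b}
drop 7:b onto {6:f}
ground layer = {0:e, 1:f}
drop-orders for the pieces not yet dropped (sum over which currently-grounded one goes next):
  1 to go: {7} 1
  2 to go: {6,7} 1
  3 to go: {5,6,7} 1
  4 to go: {3,5,6,7} 1  {4,5,6,7} 1
  5 to go: {1,4,5,6,7} 1  {2,3,5,6,7} 1  {3,4,5,6,7} 2
  6 to go: {0,2,3,5,6,7} 1  {1,3,4,5,6,7} 3  {2,3,4,5,6,7} 3
  if 0:e drops first: 6 orders
  if 1:f drops first: 4 orders
heap linearizations: 10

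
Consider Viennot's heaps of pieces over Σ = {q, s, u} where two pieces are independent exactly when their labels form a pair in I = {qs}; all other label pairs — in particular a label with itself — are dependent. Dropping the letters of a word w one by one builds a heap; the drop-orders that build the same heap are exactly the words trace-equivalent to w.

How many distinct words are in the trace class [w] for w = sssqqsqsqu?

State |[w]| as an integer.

drop 0:s onto floor
drop 1:s onto {0:s}
drop 2:s onto {1:s}
drop 3:q onto floor
drop 4:q onto {3:q}
drop 5:s onto {2:s}
drop 6:q onto {4:q}
drop 7:s onto {5:s}
drop 8:q onto {6:q}
drop 9:u onto {7:s, 8:q}
ground layer = {0:s, 3:q}
drop-orders for the pieces not yet dropped (sum over which currently-grounded one goes next):
  1 to go: {9} 1
  2 to go: {7,9} 1  {8,9} 1
  3 to go: {5,7,9} 1  {6,8,9} 1  {7,8,9} 2
  4 to go: {2,5,7,9} 1  {4,6,8,9} 1  {5,7,8,9} 3  {6,7,8,9} 3
  5 to go: {1,2,5,7,9} 1  {2,5,7,8,9} 4  {3,4,6,8,9} 1  {4,6,7,8,9} 4  {5,6,7,8,9} 6
  6 to go: {0,1,2,5,7,9} 1  {1,2,5,7,8,9} 5  {2,5,6,7,8,9} 10  {3,4,6,7,8,9} 5  {4,5,6,7,8,9} 10
  7 to go: {0,1,2,5,7,8,9} 6  {1,2,5,6,7,8,9} 15  {2,4,5,6,7,8,9} 20  {3,4,5,6,7,8,9} 15
  8 to go: {0,1,2,5,6,7,8,9} 21  {1,2,4,5,6,7,8,9} 35  {2,3,4,5,6,7,8,9} 35
  if 0:s drops first: 70 orders
  if 3:q drops first: 56 orders
heap linearizations: 126

126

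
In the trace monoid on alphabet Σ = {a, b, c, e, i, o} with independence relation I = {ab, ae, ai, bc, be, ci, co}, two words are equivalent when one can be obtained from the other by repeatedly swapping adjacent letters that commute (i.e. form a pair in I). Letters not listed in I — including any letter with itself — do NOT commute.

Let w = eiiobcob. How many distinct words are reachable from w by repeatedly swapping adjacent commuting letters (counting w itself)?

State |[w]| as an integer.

7

0(e) covers ∅
1(i) covers 0:e
2(i) covers 1:i
3(o) covers 2:i
4(b) covers 3:o
5(c) covers 0:e
6(o) covers 4:b
7(b) covers 6:o
floor of heap: 0:e
completions by unplaced set U, small U first (add the entries for U minus each lowest piece of U):
  |U|=1: {5}:1  {7}:1
  |U|=2: {5,7}:2  {6,7}:1
  |U|=3: {4,6,7}:1  {5,6,7}:3
  |U|=4: {3,4,6,7}:1  {4,5,6,7}:4
  |U|=5: {2,3,4,6,7}:1  {3,4,5,6,7}:5
  |U|=6: {1,2,3,4,6,7}:1  {2,3,4,5,6,7}:6
  start at 0(e): 7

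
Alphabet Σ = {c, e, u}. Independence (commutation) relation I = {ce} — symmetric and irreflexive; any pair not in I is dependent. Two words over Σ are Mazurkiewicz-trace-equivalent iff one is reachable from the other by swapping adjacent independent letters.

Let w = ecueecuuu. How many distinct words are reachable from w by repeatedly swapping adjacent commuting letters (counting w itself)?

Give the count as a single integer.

piece 0:e — minimal
piece 1:c — minimal
piece 2:u rests on {0:e, 1:c}
piece 3:e rests on {2:u}
piece 4:e rests on {3:e}
piece 5:c rests on {2:u}
piece 6:u rests on {4:e, 5:c}
piece 7:u rests on {6:u}
piece 8:u rests on {7:u}
minimal pieces: {0:e, 1:c}
ways to finish when only these pieces remain (= sum over removing one remaining piece with nothing left below it):
  1 left: {8}→1
  2 left: {7,8}→1
  3 left: {6,7,8}→1
  4 left: {4,6,7,8}→1  {5,6,7,8}→1
  5 left: {3,4,6,7,8}→1  {4,5,6,7,8}→2
  6 left: {3,4,5,6,7,8}→3
  7 left: {2,3,4,5,6,7,8}→3
  placing 0:e first → 3 extensions
  placing 1:c first → 3 extensions
total linear extensions = 6

6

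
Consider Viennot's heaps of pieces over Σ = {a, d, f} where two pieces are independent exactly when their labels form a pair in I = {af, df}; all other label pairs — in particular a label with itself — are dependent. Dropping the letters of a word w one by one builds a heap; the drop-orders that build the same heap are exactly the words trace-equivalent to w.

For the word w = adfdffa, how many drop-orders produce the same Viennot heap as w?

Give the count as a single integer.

35

drop 0:a onto floor
drop 1:d onto {0:a}
drop 2:f onto floor
drop 3:d onto {1:d}
drop 4:f onto {2:f}
drop 5:f onto {4:f}
drop 6:a onto {3:d}
ground layer = {0:a, 2:f}
drop-orders for the pieces not yet dropped (sum over which currently-grounded one goes next):
  1 to go: {5} 1  {6} 1
  2 to go: {3,6} 1  {4,5} 1  {5,6} 2
  3 to go: {1,3,6} 1  {2,4,5} 1  {3,5,6} 3  {4,5,6} 3
  4 to go: {0,1,3,6} 1  {1,3,5,6} 4  {2,4,5,6} 4  {3,4,5,6} 6
  5 to go: {0,1,3,5,6} 5  {1,3,4,5,6} 10  {2,3,4,5,6} 10
  if 0:a drops first: 20 orders
  if 2:f drops first: 15 orders
heap linearizations: 35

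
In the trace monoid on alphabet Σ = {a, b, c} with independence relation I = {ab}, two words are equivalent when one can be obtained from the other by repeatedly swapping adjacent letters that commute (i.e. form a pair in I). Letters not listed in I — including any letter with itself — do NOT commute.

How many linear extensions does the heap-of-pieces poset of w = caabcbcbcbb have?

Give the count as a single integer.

piece 0:c — minimal
piece 1:a rests on {0:c}
piece 2:a rests on {1:a}
piece 3:b rests on {0:c}
piece 4:c rests on {2:a, 3:b}
piece 5:b rests on {4:c}
piece 6:c rests on {5:b}
piece 7:b rests on {6:c}
piece 8:c rests on {7:b}
piece 9:b rests on {8:c}
piece 10:b rests on {9:b}
minimal pieces: {0:c}
ways to finish when only these pieces remain (= sum over removing one remaining piece with nothing left below it):
  1 left: {10}→1
  2 left: {9,10}→1
  3 left: {8,9,10}→1
  4 left: {7,8,9,10}→1
  5 left: {6,7,8,9,10}→1
  6 left: {5,6,7,8,9,10}→1
  7 left: {4,5,6,7,8,9,10}→1
  8 left: {2,4,5,6,7,8,9,10}→1  {3,4,5,6,7,8,9,10}→1
  9 left: {1,2,4,5,6,7,8,9,10}→1  {2,3,4,5,6,7,8,9,10}→2
  placing 0:c first → 3 extensions

3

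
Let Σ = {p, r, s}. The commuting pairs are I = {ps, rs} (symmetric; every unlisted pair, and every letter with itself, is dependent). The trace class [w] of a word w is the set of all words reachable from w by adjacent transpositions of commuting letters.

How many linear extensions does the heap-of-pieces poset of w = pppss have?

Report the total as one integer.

10

piece 0:p — minimal
piece 1:p rests on {0:p}
piece 2:p rests on {1:p}
piece 3:s — minimal
piece 4:s rests on {3:s}
minimal pieces: {0:p, 3:s}
ways to finish when only these pieces remain (= sum over removing one remaining piece with nothing left below it):
  1 left: {2}→1  {4}→1
  2 left: {1,2}→1  {2,4}→2  {3,4}→1
  3 left: {0,1,2}→1  {1,2,4}→3  {2,3,4}→3
  placing 0:p first → 6 extensions
  placing 3:s first → 4 extensions
total linear extensions = 10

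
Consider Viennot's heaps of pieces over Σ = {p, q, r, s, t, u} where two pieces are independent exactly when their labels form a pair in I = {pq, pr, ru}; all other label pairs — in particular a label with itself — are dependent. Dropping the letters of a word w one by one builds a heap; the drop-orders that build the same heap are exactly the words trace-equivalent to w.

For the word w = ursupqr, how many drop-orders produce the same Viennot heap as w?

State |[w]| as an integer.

6

piece 0:u — minimal
piece 1:r — minimal
piece 2:s rests on {0:u, 1:r}
piece 3:u rests on {2:s}
piece 4:p rests on {3:u}
piece 5:q rests on {3:u}
piece 6:r rests on {5:q}
minimal pieces: {0:u, 1:r}
ways to finish when only these pieces remain (= sum over removing one remaining piece with nothing left below it):
  1 left: {4}→1  {6}→1
  2 left: {4,6}→2  {5,6}→1
  3 left: {4,5,6}→3
  4 left: {3,4,5,6}→3
  5 left: {2,3,4,5,6}→3
  placing 0:u first → 3 extensions
  placing 1:r first → 3 extensions
total linear extensions = 6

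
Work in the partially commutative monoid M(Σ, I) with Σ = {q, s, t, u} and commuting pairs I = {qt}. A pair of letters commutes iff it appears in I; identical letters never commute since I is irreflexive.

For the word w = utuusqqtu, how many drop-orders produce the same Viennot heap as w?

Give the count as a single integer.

3

0(u) covers ∅
1(t) covers 0:u
2(u) covers 1:t
3(u) covers 2:u
4(s) covers 3:u
5(q) covers 4:s
6(q) covers 5:q
7(t) covers 4:s
8(u) covers 6:q, 7:t
floor of heap: 0:u
completions by unplaced set U, small U first (add the entries for U minus each lowest piece of U):
  |U|=1: {8}:1
  |U|=2: {6,8}:1  {7,8}:1
  |U|=3: {5,6,8}:1  {6,7,8}:2
  |U|=4: {5,6,7,8}:3
  |U|=5: {4,5,6,7,8}:3
  |U|=6: {3,4,5,6,7,8}:3
  |U|=7: {2,3,4,5,6,7,8}:3
  start at 0(u): 3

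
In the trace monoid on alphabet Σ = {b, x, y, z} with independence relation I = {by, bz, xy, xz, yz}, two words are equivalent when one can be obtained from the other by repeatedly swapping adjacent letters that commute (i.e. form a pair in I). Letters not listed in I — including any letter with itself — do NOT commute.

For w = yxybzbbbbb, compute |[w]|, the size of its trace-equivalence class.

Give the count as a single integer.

drop 0:y onto floor
drop 1:x onto floor
drop 2:y onto {0:y}
drop 3:b onto {1:x}
drop 4:z onto floor
drop 5:b onto {3:b}
drop 6:b onto {5:b}
drop 7:b onto {6:b}
drop 8:b onto {7:b}
drop 9:b onto {8:b}
ground layer = {0:y, 1:x, 4:z}
drop-orders for the pieces not yet dropped (sum over which currently-grounded one goes next):
  1 to go: {2} 1  {4} 1  {9} 1
  2 to go: {0,2} 1  {2,4} 2  {2,9} 2  {4,9} 2  {8,9} 1
  3 to go: {0,2,4} 3  {0,2,9} 3  {2,4,9} 6  {2,8,9} 3  {4,8,9} 3  {7,8,9} 1
  4 to go: {0,2,4,9} 12  {0,2,8,9} 6  {2,4,8,9} 12  {2,7,8,9} 4  {4,7,8,9} 4  {6,7,8,9} 1
  5 to go: {0,2,4,8,9} 30  {0,2,7,8,9} 10  {2,4,7,8,9} 20  {2,6,7,8,9} 5  {4,6,7,8,9} 5  {5,6,7,8,9} 1
  6 to go: {0,2,4,7,8,9} 60  {0,2,6,7,8,9} 15  {2,4,6,7,8,9} 30  {2,5,6,7,8,9} 6  {3,5,6,7,8,9} 1  {4,5,6,7,8,9} 6
  7 to go: {0,2,4,6,7,8,9} 105  {0,2,5,6,7,8,9} 21  {1,3,5,6,7,8,9} 1  {2,3,5,6,7,8,9} 7  {2,4,5,6,7,8,9} 42  {3,4,5,6,7,8,9} 7
  8 to go: {0,2,3,5,6,7,8,9} 28  {0,2,4,5,6,7,8,9} 168  {1,2,3,5,6,7,8,9} 8  {1,3,4,5,6,7,8,9} 8  {2,3,4,5,6,7,8,9} 56
  if 0:y drops first: 72 orders
  if 1:x drops first: 252 orders
  if 4:z drops first: 36 orders
heap linearizations: 360

360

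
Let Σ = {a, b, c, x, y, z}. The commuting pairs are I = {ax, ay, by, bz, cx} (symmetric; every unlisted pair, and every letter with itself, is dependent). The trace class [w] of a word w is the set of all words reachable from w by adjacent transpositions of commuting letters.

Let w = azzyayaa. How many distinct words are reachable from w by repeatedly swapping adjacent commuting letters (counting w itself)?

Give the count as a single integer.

piece 0:a — minimal
piece 1:z rests on {0:a}
piece 2:z rests on {1:z}
piece 3:y rests on {2:z}
piece 4:a rests on {2:z}
piece 5:y rests on {3:y}
piece 6:a rests on {4:a}
piece 7:a rests on {6:a}
minimal pieces: {0:a}
ways to finish when only these pieces remain (= sum over removing one remaining piece with nothing left below it):
  1 left: {5}→1  {7}→1
  2 left: {3,5}→1  {5,7}→2  {6,7}→1
  3 left: {3,5,7}→3  {4,6,7}→1  {5,6,7}→3
  4 left: {3,5,6,7}→6  {4,5,6,7}→4
  5 left: {3,4,5,6,7}→10
  6 left: {2,3,4,5,6,7}→10
  placing 0:a first → 10 extensions

10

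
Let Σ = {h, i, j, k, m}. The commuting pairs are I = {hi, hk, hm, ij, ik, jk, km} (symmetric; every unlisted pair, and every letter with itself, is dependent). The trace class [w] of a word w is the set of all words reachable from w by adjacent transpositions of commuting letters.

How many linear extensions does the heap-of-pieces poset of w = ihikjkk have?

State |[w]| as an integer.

210

piece 0:i — minimal
piece 1:h — minimal
piece 2:i rests on {0:i}
piece 3:k — minimal
piece 4:j rests on {1:h}
piece 5:k rests on {3:k}
piece 6:k rests on {5:k}
minimal pieces: {0:i, 1:h, 3:k}
ways to finish when only these pieces remain (= sum over removing one remaining piece with nothing left below it):
  1 left: {2}→1  {4}→1  {6}→1
  2 left: {0,2}→1  {1,4}→1  {2,4}→2  {2,6}→2  {4,6}→2  {5,6}→1
  3 left: {0,2,4}→3  {0,2,6}→3  {1,2,4}→3  {1,4,6}→3  {2,4,6}→6  {2,5,6}→3  {3,5,6}→1  {4,5,6}→3
  4 left: {0,1,2,4}→6  {0,2,4,6}→12  {0,2,5,6}→6  {1,2,4,6}→12  {1,4,5,6}→6  {2,3,5,6}→4  {2,4,5,6}→12  {3,4,5,6}→4
  5 left: {0,1,2,4,6}→30  {0,2,3,5,6}→10  {0,2,4,5,6}→30  {1,2,4,5,6}→30  {1,3,4,5,6}→10  {2,3,4,5,6}→20
  placing 0:i first → 60 extensions
  placing 1:h first → 60 extensions
  placing 3:k first → 90 extensions
total linear extensions = 210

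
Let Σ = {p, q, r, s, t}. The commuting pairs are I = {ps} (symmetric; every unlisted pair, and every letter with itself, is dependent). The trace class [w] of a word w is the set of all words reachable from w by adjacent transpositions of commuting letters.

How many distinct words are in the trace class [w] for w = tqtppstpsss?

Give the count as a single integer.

12

drop 0:t onto floor
drop 1:q onto {0:t}
drop 2:t onto {1:q}
drop 3:p onto {2:t}
drop 4:p onto {3:p}
drop 5:s onto {2:t}
drop 6:t onto {4:p, 5:s}
drop 7:p onto {6:t}
drop 8:s onto {6:t}
drop 9:s onto {8:s}
drop 10:s onto {9:s}
ground layer = {0:t}
drop-orders for the pieces not yet dropped (sum over which currently-grounded one goes next):
  1 to go: {7} 1  {10} 1
  2 to go: {7,10} 2  {9,10} 1
  3 to go: {7,9,10} 3  {8,9,10} 1
  4 to go: {7,8,9,10} 4
  5 to go: {6,7,8,9,10} 4
  6 to go: {4,6,7,8,9,10} 4  {5,6,7,8,9,10} 4
  7 to go: {3,4,6,7,8,9,10} 4  {4,5,6,7,8,9,10} 8
  8 to go: {3,4,5,6,7,8,9,10} 12
  9 to go: {2,3,4,5,6,7,8,9,10} 12
  if 0:t drops first: 12 orders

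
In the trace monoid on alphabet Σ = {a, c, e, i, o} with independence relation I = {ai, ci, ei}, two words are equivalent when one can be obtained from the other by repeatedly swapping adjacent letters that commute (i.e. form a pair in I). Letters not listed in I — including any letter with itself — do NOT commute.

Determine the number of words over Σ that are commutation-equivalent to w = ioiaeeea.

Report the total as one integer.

6

drop 0:i onto floor
drop 1:o onto {0:i}
drop 2:i onto {1:o}
drop 3:a onto {1:o}
drop 4:e onto {3:a}
drop 5:e onto {4:e}
drop 6:e onto {5:e}
drop 7:a onto {6:e}
ground layer = {0:i}
drop-orders for the pieces not yet dropped (sum over which currently-grounded one goes next):
  1 to go: {2} 1  {7} 1
  2 to go: {2,7} 2  {6,7} 1
  3 to go: {2,6,7} 3  {5,6,7} 1
  4 to go: {2,5,6,7} 4  {4,5,6,7} 1
  5 to go: {2,4,5,6,7} 5  {3,4,5,6,7} 1
  6 to go: {2,3,4,5,6,7} 6
  if 0:i drops first: 6 orders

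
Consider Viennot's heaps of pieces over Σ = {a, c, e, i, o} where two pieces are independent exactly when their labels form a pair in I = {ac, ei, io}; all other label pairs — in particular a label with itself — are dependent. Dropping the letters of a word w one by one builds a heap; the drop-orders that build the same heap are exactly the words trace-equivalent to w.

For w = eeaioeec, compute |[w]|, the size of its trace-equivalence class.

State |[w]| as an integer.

#0=e has no predecessor
#1=e depends on [0:e]
#2=a depends on [1:e]
#3=i depends on [2:a]
#4=o depends on [2:a]
#5=e depends on [4:o]
#6=e depends on [5:e]
#7=c depends on [3:i, 6:e]
sources: [0:e]
N(rest) = Σ N(rest − s) over sources s of rest; N(one piece) = 1:
  size 1 → [7]=1
  size 2 → [3,7]=1  [6,7]=1
  size 3 → [3,6,7]=2  [5,6,7]=1
  size 4 → [3,5,6,7]=3  [4,5,6,7]=1
  size 5 → [3,4,5,6,7]=4
  size 6 → [2,3,4,5,6,7]=4
  first=0(e) contributes 4

4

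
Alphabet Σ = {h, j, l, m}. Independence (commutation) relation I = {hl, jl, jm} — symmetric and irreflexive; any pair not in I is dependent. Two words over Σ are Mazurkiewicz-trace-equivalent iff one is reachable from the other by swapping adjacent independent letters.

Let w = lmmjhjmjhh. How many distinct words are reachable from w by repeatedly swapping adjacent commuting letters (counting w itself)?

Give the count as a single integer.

12

0(l) covers ∅
1(m) covers 0:l
2(m) covers 1:m
3(j) covers ∅
4(h) covers 2:m, 3:j
5(j) covers 4:h
6(m) covers 4:h
7(j) covers 5:j
8(h) covers 6:m, 7:j
9(h) covers 8:h
floor of heap: 0:l, 3:j
completions by unplaced set U, small U first (add the entries for U minus each lowest piece of U):
  |U|=1: {9}:1
  |U|=2: {8,9}:1
  |U|=3: {6,8,9}:1  {7,8,9}:1
  |U|=4: {5,7,8,9}:1  {6,7,8,9}:2
  |U|=5: {5,6,7,8,9}:3
  |U|=6: {4,5,6,7,8,9}:3
  |U|=7: {2,4,5,6,7,8,9}:3  {3,4,5,6,7,8,9}:3
  |U|=8: {1,2,4,5,6,7,8,9}:3  {2,3,4,5,6,7,8,9}:6
  start at 0(l): 9
  start at 3(j): 3
sum over floor = 12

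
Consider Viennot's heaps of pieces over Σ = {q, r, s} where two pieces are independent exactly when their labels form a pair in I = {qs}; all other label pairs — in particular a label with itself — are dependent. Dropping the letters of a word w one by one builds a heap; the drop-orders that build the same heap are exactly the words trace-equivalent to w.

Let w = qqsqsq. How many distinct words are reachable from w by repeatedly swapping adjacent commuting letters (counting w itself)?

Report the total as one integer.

0(q) covers ∅
1(q) covers 0:q
2(s) covers ∅
3(q) covers 1:q
4(s) covers 2:s
5(q) covers 3:q
floor of heap: 0:q, 2:s
completions by unplaced set U, small U first (add the entries for U minus each lowest piece of U):
  |U|=1: {4}:1  {5}:1
  |U|=2: {2,4}:1  {3,5}:1  {4,5}:2
  |U|=3: {1,3,5}:1  {2,4,5}:3  {3,4,5}:3
  |U|=4: {0,1,3,5}:1  {1,3,4,5}:4  {2,3,4,5}:6
  start at 0(q): 10
  start at 2(s): 5
sum over floor = 15

15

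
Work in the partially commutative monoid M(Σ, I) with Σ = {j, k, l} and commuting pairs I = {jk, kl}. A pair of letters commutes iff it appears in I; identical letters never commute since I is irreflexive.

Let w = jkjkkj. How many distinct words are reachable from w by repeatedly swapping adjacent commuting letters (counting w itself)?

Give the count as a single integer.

piece 0:j — minimal
piece 1:k — minimal
piece 2:j rests on {0:j}
piece 3:k rests on {1:k}
piece 4:k rests on {3:k}
piece 5:j rests on {2:j}
minimal pieces: {0:j, 1:k}
ways to finish when only these pieces remain (= sum over removing one remaining piece with nothing left below it):
  1 left: {4}→1  {5}→1
  2 left: {2,5}→1  {3,4}→1  {4,5}→2
  3 left: {0,2,5}→1  {1,3,4}→1  {2,4,5}→3  {3,4,5}→3
  4 left: {0,2,4,5}→4  {1,3,4,5}→4  {2,3,4,5}→6
  placing 0:j first → 10 extensions
  placing 1:k first → 10 extensions
total linear extensions = 20

20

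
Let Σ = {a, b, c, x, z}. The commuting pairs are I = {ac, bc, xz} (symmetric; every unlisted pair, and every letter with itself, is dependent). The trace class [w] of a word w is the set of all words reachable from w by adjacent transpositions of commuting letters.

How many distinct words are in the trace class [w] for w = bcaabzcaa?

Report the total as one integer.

15

drop 0:b onto floor
drop 1:c onto floor
drop 2:a onto {0:b}
drop 3:a onto {2:a}
drop 4:b onto {3:a}
drop 5:z onto {1:c, 4:b}
drop 6:c onto {5:z}
drop 7:a onto {5:z}
drop 8:a onto {7:a}
ground layer = {0:b, 1:c}
drop-orders for the pieces not yet dropped (sum over which currently-grounded one goes next):
  1 to go: {6} 1  {8} 1
  2 to go: {6,8} 2  {7,8} 1
  3 to go: {6,7,8} 3
  4 to go: {5,6,7,8} 3
  5 to go: {1,5,6,7,8} 3  {4,5,6,7,8} 3
  6 to go: {1,4,5,6,7,8} 6  {3,4,5,6,7,8} 3
  7 to go: {1,3,4,5,6,7,8} 9  {2,3,4,5,6,7,8} 3
  if 0:b drops first: 12 orders
  if 1:c drops first: 3 orders
heap linearizations: 15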